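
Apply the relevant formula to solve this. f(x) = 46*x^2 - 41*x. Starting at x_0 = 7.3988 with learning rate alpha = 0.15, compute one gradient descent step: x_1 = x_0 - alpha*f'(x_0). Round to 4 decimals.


We compute the gradient at x_0 and apply the update.
f'(x) = 92*x - 41
f'(7.3988) = 92*7.3988 - 41 = 639.6896
x_1 = 7.3988 - 0.15*639.6896 = -88.5546


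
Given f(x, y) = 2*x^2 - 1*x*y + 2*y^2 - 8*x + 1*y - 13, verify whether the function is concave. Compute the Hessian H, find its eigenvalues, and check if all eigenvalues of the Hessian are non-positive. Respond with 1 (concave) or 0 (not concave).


The Hessian of f(x,y) = 2*x^2 - 1*x*y + 2*y^2 - 8*x + 1*y - 13 is:
H = [[4, -1], [-1, 4]]
Trace = 4 + 4 = 8
Determinant = 4*4 - (-1)^2 = 15
Discriminant = (8)^2 - 4*15 = 4.0
Eigenvalues: lambda_1 = 3.0, lambda_2 = 5.0
The function is not concave.

0


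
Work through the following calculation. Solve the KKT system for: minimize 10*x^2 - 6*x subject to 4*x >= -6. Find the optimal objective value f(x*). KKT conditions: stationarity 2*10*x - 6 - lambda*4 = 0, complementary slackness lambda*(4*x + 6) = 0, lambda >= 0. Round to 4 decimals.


Step 1: Try lambda = 0 (constraint inactive).
Stationarity: 2*10*x - 6 = 0
x* = 6/(2*10) = 0.3
Check constraint: 4*0.3 = 1.2 >= -6 -- satisfied.
Step 2: Compute optimal value.
f(x*) = 10*0.3^2 - 6*0.3 = -0.9


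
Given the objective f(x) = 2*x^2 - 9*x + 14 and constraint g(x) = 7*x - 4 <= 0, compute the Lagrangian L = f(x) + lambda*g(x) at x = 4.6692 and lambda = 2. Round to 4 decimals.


Step 1: Evaluate f(x).
f(4.6692) = 2*4.6692^2 - 9*4.6692 + 14 = 15.5801
Step 2: Evaluate g(x).
g(4.6692) = 7*4.6692 - 4 = 28.6844
Step 3: Compute Lagrangian.
L = 15.5801 + 2*28.6844 = 72.9489


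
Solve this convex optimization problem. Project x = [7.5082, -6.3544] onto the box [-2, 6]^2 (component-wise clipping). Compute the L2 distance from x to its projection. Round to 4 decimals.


Project each component onto [-2, 6].
clip(7.5082) = 6.0, clip(-6.3544) = -2.0
Projection = [6.0, -2.0]
Squared diffs: [2.2747, 18.9608]
Distance = sqrt(21.2355) = 4.6082


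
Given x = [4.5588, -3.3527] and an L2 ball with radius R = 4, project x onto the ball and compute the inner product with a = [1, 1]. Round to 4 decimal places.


Step 1: Compute ||x|| (intermediates to 6 decimals).
||x|| = sqrt(4.5588^2 + (-3.3527)^2) = 5.658909
Step 2: Project.
Since ||x|| > R, scale = R/||x|| = 4/5.658909 = 0.70685, proj(x) = scale * x
proj(x) = [3.222388, -2.369856]
Step 3: Dot product.
a^T * proj(x) = 1*3.222388 + 1*(-2.369856) = 0.8525


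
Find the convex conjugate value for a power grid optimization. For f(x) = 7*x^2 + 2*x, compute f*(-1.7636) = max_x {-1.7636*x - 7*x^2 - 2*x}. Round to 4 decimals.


f*(y) = sup_x {y*x - a*x^2 - b*x} = sup_x {(y-b)*x - a*x^2}
FOC: (y - b) - 2a*x = 0 => x* = (y - b)/(2a)
x* = (-1.7636 - 2)/(2*7) = -0.2688
f*(-1.7636) = (y-b)^2/(4a) = (-1.7636 - 2)^2/(4*7)
= 14.1647/28 = 0.5059


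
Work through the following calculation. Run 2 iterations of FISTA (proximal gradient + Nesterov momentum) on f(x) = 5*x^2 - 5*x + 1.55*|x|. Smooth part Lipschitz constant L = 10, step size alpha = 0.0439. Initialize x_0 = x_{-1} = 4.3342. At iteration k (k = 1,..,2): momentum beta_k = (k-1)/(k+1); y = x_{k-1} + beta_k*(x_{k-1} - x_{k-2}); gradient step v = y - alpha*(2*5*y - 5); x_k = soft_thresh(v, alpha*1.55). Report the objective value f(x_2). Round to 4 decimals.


FISTA on f(x) = 5*x^2 - 5*x + 1.55*|x|
L = 10, alpha = 0.0439
Iteration 1: beta = 0.0, y = 4.3342 + 0.0*(4.3342 - 4.3342) = 4.3342
  grad(y) = 38.342, v = y - alpha*grad = 2.651
  prox(v) = soft_thresh(2.651, 0.068) = 2.5829
Iteration 2: beta = 0.3333, y = 2.5829 + 0.3333*(2.5829 - 4.3342) = 1.9992
  grad(y) = 14.9919, v = y - alpha*grad = 1.341
  prox(v) = soft_thresh(1.341, 0.068) = 1.273
f(x_2) = 5*1.273^2 - 5*1.273 + 1.55*|1.273| = 3.7108


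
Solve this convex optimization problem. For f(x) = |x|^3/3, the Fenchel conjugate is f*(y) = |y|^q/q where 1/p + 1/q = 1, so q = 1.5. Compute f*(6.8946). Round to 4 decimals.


The conjugate exponent q satisfies 1/p + 1/q = 1.
p = 3, so q = 3/(3 - 1) = 1.5
|y|^q = 6.8946^1.5 = 18.1035
f*(6.8946) = 18.1035 / 1.5 = 12.069


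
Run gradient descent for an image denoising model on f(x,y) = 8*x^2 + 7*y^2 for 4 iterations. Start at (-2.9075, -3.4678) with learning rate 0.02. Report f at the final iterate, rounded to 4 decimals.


Gradient descent on f(x,y) = 8*x^2 + 7*y^2.
Starting point: (-2.9075, -3.4678), alpha = 0.02
Step 1: grad_x = 2*8*-2.9075 = -46.52, grad_y = 2*7*-3.4678 = -48.5492
  x_1 = -2.9075 - 0.02*-46.52 = -1.9771
  y_1 = -3.4678 - 0.02*-48.5492 = -2.4968
Step 2: grad_x = 2*8*-1.9771 = -31.6336, grad_y = 2*7*-2.4968 = -34.9554
  x_2 = -1.9771 - 0.02*-31.6336 = -1.3444
  y_2 = -2.4968 - 0.02*-34.9554 = -1.7977
Step 3: grad_x = 2*8*-1.3444 = -21.5108, grad_y = 2*7*-1.7977 = -25.1679
  x_3 = -1.3444 - 0.02*-21.5108 = -0.9142
  y_3 = -1.7977 - 0.02*-25.1679 = -1.2943
Step 4: grad_x = 2*8*-0.9142 = -14.6274, grad_y = 2*7*-1.2943 = -18.1209
  x_4 = -0.9142 - 0.02*-14.6274 = -0.6217
  y_4 = -1.2943 - 0.02*-18.1209 = -0.9319
f(-0.6217, -0.9319) = 8*(-0.6217)^2 + 7*(-0.9319)^2 = 9.1712


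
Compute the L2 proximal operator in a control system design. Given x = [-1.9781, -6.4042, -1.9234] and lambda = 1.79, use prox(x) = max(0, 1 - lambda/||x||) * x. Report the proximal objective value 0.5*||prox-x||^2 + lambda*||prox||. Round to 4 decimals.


Step 1: Compute ||x||.
||x|| = 6.9732
Step 2: Compute scaling factor.
scale = max(0, 1 - 1.79/6.9732) = 0.7433
Step 3: prox(x) = [-1.4703, -4.7603, -1.4297]
||prox(x)|| = 5.1832
Step 4: Proximal objective.
0.5*||prox-x||^2 = 1.6021
lambda*||prox|| = 9.2779
Total = 10.8801


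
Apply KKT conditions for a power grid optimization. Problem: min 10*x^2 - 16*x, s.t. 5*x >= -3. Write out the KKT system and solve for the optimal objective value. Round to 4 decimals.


Step 1: Try lambda = 0 (constraint inactive).
Stationarity: 2*10*x - 16 = 0
x* = 16/(2*10) = 0.8
Check constraint: 5*0.8 = 4.0 >= -3 -- satisfied.
Step 2: Compute optimal value.
f(x*) = 10*0.8^2 - 16*0.8 = -6.4


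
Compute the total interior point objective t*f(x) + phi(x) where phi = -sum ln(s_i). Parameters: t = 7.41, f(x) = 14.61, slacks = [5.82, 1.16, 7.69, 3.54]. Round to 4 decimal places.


Step 1: Compute log-barrier.
ln values: [1.7613, 0.1484, 2.0399, 1.2641]
phi = -(1.7613 + 0.1484 + 2.0399 + 1.2641) = -5.2138
Step 2: Compute augmented objective.
t*f(x) = 7.41*14.61 = 108.2601
Total = 108.2601 - 5.2138 = 103.0463


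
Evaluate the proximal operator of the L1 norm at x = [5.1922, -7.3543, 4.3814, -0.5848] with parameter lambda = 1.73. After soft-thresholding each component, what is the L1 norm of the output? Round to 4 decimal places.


Soft-thresholding with lambda = 1.73:
prox(5.1922) = sign(5.1922)*max(|5.1922| - 1.73, 0) = 3.4622
prox(-7.3543) = sign(-7.3543)*max(|-7.3543| - 1.73, 0) = -5.6243
prox(4.3814) = sign(4.3814)*max(|4.3814| - 1.73, 0) = 2.6514
prox(-0.5848) = sign(-0.5848)*max(|-0.5848| - 1.73, 0) = 0.0
prox(x) = [3.4622, -5.6243, 2.6514, 0.0]
||prox(x)||_1 = 3.4622 + 5.6243 + 2.6514 + 0.0 = 11.7379


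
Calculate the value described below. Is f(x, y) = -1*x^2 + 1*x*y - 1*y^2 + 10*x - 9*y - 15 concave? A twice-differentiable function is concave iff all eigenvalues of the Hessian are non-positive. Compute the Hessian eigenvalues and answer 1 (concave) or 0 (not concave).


The Hessian of f(x,y) = -1*x^2 + 1*x*y - 1*y^2 + 10*x - 9*y - 15 is:
H = [[-2, 1], [1, -2]]
Trace = -2 - 2 = -4
Determinant = -2*-2 - (1)^2 = 3
Discriminant = (-4)^2 - 4*3 = 4.0
Eigenvalues: lambda_1 = -3.0, lambda_2 = -1.0
The function is concave.

1


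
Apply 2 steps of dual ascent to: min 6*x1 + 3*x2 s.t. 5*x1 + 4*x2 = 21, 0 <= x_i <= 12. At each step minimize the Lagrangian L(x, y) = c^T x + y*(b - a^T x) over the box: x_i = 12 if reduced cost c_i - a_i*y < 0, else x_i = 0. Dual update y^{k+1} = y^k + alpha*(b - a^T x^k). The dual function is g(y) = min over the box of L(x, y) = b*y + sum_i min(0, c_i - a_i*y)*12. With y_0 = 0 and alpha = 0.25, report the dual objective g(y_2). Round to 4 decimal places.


Dual ascent for LP: min 6*x1 + 3*x2, 5*x1 + 4*x2 = 21, 0 <= x_i <= 12
Step 1: y^k = 0.0, reduced costs: (6.0, 3.0)
  x^k = (0.0, 0.0), subgradient = b - a^T x = 21.0
  y^{k+1} = 0.0 + 0.25*21.0 = 5.25
Step 2: y^k = 5.25, reduced costs: (-20.25, -18.0)
  x^k = (12.0, 12.0), subgradient = b - a^T x = -87.0
  y^{k+1} = 5.25 + 0.25*-87.0 = -16.5
Dual objective at y_2 = -16.5: reduced costs (88.5, 69.0), box minimizer x = (0.0, 0.0)
g(y_2) = b*y + (c1 - a1*y)*x1 + (c2 - a2*y)*x2 = 21*(-16.5) + 88.5*0.0 + 69.0*0.0 = -346.5 + 0.0 + 0.0 = -346.5


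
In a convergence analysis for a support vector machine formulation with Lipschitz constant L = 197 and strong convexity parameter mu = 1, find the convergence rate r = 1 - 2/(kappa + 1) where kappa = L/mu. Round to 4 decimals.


Step 1: Compute the condition number.
kappa = L/mu = 197/1 = 197.0
Step 2: Compute the convergence rate.
r = 1 - 2/(kappa + 1) = 1 - 2*mu/(L + mu) = (L - mu)/(L + mu) = 196/198 = 0.9899


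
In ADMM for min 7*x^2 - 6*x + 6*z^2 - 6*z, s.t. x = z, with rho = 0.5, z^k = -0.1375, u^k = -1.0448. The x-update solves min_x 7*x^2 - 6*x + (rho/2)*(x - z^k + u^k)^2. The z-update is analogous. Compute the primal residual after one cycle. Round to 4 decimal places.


ADMM iteration with rho = 0.5, z^k = -0.1375, u^k = -1.0448
Step 1: x-update.
Minimize 7*x^2 - 6*x + (0.5/2)*(x + 0.1375 - 1.0448)^2
FOC: (2*7 + 0.5)*x = 6 + 0.5*(-0.1375 + 1.0448)
x^{k+1} = 0.4451
Step 2: z-update.
Minimize 6*z^2 - 6*z + (0.5/2)*(0.4451 - z - 1.0448)^2
FOC: (2*6 + 0.5)*z = 6 + 0.5*(0.4451 - 1.0448)
z^{k+1} = 0.456
Step 3: u-update.
u^{k+1} = -1.0448 + 0.4451 - 0.456 = -1.0557
Step 4: Primal residual = |0.4451 - 0.456| = 0.0109


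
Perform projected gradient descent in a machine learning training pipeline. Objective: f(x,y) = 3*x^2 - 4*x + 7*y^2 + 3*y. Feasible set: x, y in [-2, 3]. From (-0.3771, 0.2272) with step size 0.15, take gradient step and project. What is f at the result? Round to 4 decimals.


Step 1: Compute gradient at (-0.3771, 0.2272).
grad_x = 2*3*-0.3771 - 4 = -6.2626
grad_y = 2*7*0.2272 + 3 = 6.1808
Step 2: Gradient step.
x_raw = -0.3771 - 0.15*-6.2626 = 0.5623
y_raw = 0.2272 - 0.15*6.1808 = -0.6999
Step 3: Project onto [-2, 3].
x_proj = clip(0.5623) = 0.5623
y_proj = clip(-0.6999) = -0.6999
Step 4: Evaluate f.
f(0.5623, -0.6999) = 0.0288


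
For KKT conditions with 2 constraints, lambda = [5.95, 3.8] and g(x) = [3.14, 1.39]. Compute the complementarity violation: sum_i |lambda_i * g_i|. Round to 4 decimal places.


KKT complementary slackness check:
lambda_1 * g_1 = 5.95 * 3.14 = 18.683
lambda_2 * g_2 = 3.8 * 1.39 = 5.282
Total violation = 18.683 + 5.282 = 23.965


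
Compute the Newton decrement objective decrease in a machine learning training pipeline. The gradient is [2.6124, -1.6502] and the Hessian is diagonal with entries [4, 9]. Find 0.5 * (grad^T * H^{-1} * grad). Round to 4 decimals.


Step 1: H is diagonal, so H^(-1) * g = [0.6531, -0.1834].
Step 2: g^T H^(-1) g = sum_i g_i^2 / H_ii
  = (2.6124)^2/4 + (-1.6502)^2/9
  = 1.7062 + 0.3026 = 2.0087
Step 3: Objective decrease = 0.5 * g^T H^(-1) g = 1.0044


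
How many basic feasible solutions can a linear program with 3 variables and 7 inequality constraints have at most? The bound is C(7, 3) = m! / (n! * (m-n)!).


Each vertex corresponds to some choice of n active constraints out of m, so the number of vertices is at most C(m, n) = m! / (n!(m-n)!).
m = 7, n = 3
Numerator: 7 * 6 * 5
Denominator: 3! = 6
C(7, 3) = 35


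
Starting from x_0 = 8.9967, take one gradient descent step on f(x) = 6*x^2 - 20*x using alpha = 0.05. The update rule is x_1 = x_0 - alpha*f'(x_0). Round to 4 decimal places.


We compute the gradient at x_0 and apply the update.
f'(x) = 12*x - 20
f'(8.9967) = 12*8.9967 - 20 = 87.9604
x_1 = 8.9967 - 0.05*87.9604 = 4.5987


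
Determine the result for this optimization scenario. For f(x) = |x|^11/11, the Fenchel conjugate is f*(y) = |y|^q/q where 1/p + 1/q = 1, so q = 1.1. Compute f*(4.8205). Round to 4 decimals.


The conjugate exponent q satisfies 1/p + 1/q = 1.
p = 11, so q = 11/(11 - 1) = 1.1
|y|^q = 4.8205^1.1 = 5.6416
f*(4.8205) = 5.6416 / 1.1 = 5.1287


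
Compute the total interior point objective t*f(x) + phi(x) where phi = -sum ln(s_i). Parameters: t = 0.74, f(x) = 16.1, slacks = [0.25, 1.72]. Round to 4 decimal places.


Step 1: Compute log-barrier.
ln values: [-1.3863, 0.5423]
phi = -(-1.3863 + 0.5423) = 0.844
Step 2: Compute augmented objective.
t*f(x) = 0.74*16.1 = 11.914
Total = 11.914 + 0.844 = 12.758


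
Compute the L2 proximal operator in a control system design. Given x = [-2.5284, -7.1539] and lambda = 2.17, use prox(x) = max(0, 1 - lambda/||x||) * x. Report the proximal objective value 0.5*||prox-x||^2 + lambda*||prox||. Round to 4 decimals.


Step 1: Compute ||x||.
||x|| = 7.5876
Step 2: Compute scaling factor.
scale = max(0, 1 - 2.17/7.5876) = 0.714
Step 3: prox(x) = [-1.8053, -5.1079]
||prox(x)|| = 5.4176
Step 4: Proximal objective.
0.5*||prox-x||^2 = 2.3545
lambda*||prox|| = 11.7562
Total = 14.1106


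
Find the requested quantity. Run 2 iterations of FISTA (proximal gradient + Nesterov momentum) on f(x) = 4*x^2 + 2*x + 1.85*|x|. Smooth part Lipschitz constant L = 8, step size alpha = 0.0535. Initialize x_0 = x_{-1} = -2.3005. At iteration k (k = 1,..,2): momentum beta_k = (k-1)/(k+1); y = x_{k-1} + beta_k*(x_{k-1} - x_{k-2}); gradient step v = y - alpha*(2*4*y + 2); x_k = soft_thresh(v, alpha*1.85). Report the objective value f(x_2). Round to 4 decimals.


FISTA on f(x) = 4*x^2 + 2*x + 1.85*|x|
L = 8, alpha = 0.0535
Iteration 1: beta = 0.0, y = -2.3005 + 0.0*(-2.3005 + 2.3005) = -2.3005
  grad(y) = -16.404, v = y - alpha*grad = -1.4229
  prox(v) = soft_thresh(-1.4229, 0.099) = -1.3239
Iteration 2: beta = 0.3333, y = -1.3239 + 0.3333*(-1.3239 + 2.3005) = -0.9984
  grad(y) = -5.9871, v = y - alpha*grad = -0.6781
  prox(v) = soft_thresh(-0.6781, 0.099) = -0.5791
f(x_2) = 4*(-0.5791)^2 + 2*(-0.5791) + 1.85*|-0.5791| = 1.2546


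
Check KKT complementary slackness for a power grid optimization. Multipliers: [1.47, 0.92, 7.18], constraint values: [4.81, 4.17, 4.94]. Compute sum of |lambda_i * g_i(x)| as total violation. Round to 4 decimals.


KKT complementary slackness check:
lambda_1 * g_1 = 1.47 * 4.81 = 7.0707
lambda_2 * g_2 = 0.92 * 4.17 = 3.8364
lambda_3 * g_3 = 7.18 * 4.94 = 35.4692
Total violation = 7.0707 + 3.8364 + 35.4692 = 46.3763


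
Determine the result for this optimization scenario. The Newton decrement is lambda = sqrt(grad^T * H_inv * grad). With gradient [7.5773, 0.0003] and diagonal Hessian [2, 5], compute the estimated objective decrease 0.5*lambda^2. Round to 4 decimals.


Step 1: H is diagonal, so H^(-1) * g = [3.7887, 0.0001].
Step 2: g^T H^(-1) g = sum_i g_i^2 / H_ii
  = (7.5773)^2/2 + (0.0003)^2/5
  = 28.7077 + 0.0 = 28.7077
Step 3: Objective decrease = 0.5 * g^T H^(-1) g = 14.3539


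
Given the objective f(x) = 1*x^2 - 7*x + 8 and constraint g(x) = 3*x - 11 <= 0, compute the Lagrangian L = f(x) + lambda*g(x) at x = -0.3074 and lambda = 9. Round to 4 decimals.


Step 1: Evaluate f(x).
f(-0.3074) = 1*(-0.3074)^2 - 7*(-0.3074) + 8 = 10.2463
Step 2: Evaluate g(x).
g(-0.3074) = 3*-0.3074 - 11 = -11.9222
Step 3: Compute Lagrangian.
L = 10.2463 + 9*-11.9222 = -97.0535


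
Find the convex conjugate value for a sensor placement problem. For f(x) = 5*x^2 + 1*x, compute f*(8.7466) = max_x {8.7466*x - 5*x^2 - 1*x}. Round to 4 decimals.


f*(y) = sup_x {y*x - a*x^2 - b*x} = sup_x {(y-b)*x - a*x^2}
FOC: (y - b) - 2a*x = 0 => x* = (y - b)/(2a)
x* = (8.7466 - 1)/(2*5) = 0.7747
f*(8.7466) = (y-b)^2/(4a) = (8.7466 - 1)^2/(4*5)
= 60.0098/20 = 3.0005


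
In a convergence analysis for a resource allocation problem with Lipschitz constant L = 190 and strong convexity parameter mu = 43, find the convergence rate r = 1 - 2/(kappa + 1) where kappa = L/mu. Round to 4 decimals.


Step 1: Compute the condition number.
kappa = L/mu = 190/43 = 4.4186
Step 2: Compute the convergence rate.
r = 1 - 2/(kappa + 1) = 1 - 2*mu/(L + mu) = (L - mu)/(L + mu) = 147/233 = 0.6309


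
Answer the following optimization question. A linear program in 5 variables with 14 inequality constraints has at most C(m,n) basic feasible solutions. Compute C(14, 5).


Each vertex corresponds to some choice of n active constraints out of m, so the number of vertices is at most C(m, n) = m! / (n!(m-n)!).
m = 14, n = 5
Numerator: 14 * 13 * 12 * 11 * 10
Denominator: 5! = 120
C(14, 5) = 2002


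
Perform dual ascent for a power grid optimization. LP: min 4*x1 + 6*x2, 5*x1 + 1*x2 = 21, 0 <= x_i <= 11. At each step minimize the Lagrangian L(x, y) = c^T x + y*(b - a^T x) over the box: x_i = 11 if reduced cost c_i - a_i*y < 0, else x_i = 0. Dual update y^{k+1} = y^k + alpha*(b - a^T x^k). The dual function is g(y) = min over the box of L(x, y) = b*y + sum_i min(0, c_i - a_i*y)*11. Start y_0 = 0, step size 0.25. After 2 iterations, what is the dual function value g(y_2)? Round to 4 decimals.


Dual ascent for LP: min 4*x1 + 6*x2, 5*x1 + 1*x2 = 21, 0 <= x_i <= 11
Step 1: y^k = 0.0, reduced costs: (4.0, 6.0)
  x^k = (0.0, 0.0), subgradient = b - a^T x = 21.0
  y^{k+1} = 0.0 + 0.25*21.0 = 5.25
Step 2: y^k = 5.25, reduced costs: (-22.25, 0.75)
  x^k = (11.0, 0.0), subgradient = b - a^T x = -34.0
  y^{k+1} = 5.25 + 0.25*-34.0 = -3.25
Dual objective at y_2 = -3.25: reduced costs (20.25, 9.25), box minimizer x = (0.0, 0.0)
g(y_2) = b*y + (c1 - a1*y)*x1 + (c2 - a2*y)*x2 = 21*(-3.25) + 20.25*0.0 + 9.25*0.0 = -68.25 + 0.0 + 0.0 = -68.25


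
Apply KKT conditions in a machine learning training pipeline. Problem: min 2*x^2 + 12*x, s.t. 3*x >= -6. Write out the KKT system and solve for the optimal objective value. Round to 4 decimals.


Step 1: Try lambda = 0 (constraint inactive).
x_unc = -12/(2*2) = -3.0
Check: 3*-3.0 = -9.0 < -6 -- violated!
Step 2: Constraint must be active: 3*x = -6
x* = -6/3 = -2.0
lambda = (2*2*(-2.0) + 12)/3 = 1.3333
Step 3: Compute optimal value.
f(x*) = 2*(-2.0)^2 + 12*(-2.0) = -16.0


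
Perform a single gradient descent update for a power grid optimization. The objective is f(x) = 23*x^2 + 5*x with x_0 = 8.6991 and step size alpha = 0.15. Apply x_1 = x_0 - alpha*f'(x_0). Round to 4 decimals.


We compute the gradient at x_0 and apply the update.
f'(x) = 46*x + 5
f'(8.6991) = 46*8.6991 + 5 = 405.1586
x_1 = 8.6991 - 0.15*405.1586 = -52.0747


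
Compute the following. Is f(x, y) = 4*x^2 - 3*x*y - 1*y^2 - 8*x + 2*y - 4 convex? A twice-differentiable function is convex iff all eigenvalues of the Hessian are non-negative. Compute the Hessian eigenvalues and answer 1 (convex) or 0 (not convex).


The Hessian of f(x,y) = 4*x^2 - 3*x*y - 1*y^2 - 8*x + 2*y - 4 is:
H = [[8, -3], [-3, -2]]
Trace = 8 - 2 = 6
Determinant = 8*-2 - (-3)^2 = -25
Discriminant = (6)^2 - 4*-25 = 136.0
Eigenvalues: lambda_1 = -2.831, lambda_2 = 8.831
The function is not convex.

0


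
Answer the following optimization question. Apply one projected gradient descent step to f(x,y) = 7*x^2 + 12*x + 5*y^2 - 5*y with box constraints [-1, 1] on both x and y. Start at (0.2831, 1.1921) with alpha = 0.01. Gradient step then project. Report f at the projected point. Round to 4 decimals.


Step 1: Compute gradient at (0.2831, 1.1921).
grad_x = 2*7*0.2831 + 12 = 15.9634
grad_y = 2*5*1.1921 - 5 = 6.921
Step 2: Gradient step.
x_raw = 0.2831 - 0.01*15.9634 = 0.1235
y_raw = 1.1921 - 0.01*6.921 = 1.1229
Step 3: Project onto [-1, 1].
x_proj = clip(0.1235) = 0.1235
y_proj = clip(1.1229) = 1.0
Step 4: Evaluate f.
f(0.1235, 1.0) = 1.5883


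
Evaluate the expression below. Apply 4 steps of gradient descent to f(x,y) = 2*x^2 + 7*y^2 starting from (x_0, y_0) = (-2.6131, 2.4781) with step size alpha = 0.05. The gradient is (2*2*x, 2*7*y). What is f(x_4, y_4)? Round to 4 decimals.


Gradient descent on f(x,y) = 2*x^2 + 7*y^2.
Starting point: (-2.6131, 2.4781), alpha = 0.05
Step 1: grad_x = 2*2*-2.6131 = -10.4524, grad_y = 2*7*2.4781 = 34.6934
  x_1 = -2.6131 - 0.05*-10.4524 = -2.0905
  y_1 = 2.4781 - 0.05*34.6934 = 0.7434
Step 2: grad_x = 2*2*-2.0905 = -8.3619, grad_y = 2*7*0.7434 = 10.408
  x_2 = -2.0905 - 0.05*-8.3619 = -1.6724
  y_2 = 0.7434 - 0.05*10.408 = 0.223
Step 3: grad_x = 2*2*-1.6724 = -6.6895, grad_y = 2*7*0.223 = 3.1224
  x_3 = -1.6724 - 0.05*-6.6895 = -1.3379
  y_3 = 0.223 - 0.05*3.1224 = 0.0669
Step 4: grad_x = 2*2*-1.3379 = -5.3516, grad_y = 2*7*0.0669 = 0.9367
  x_4 = -1.3379 - 0.05*-5.3516 = -1.0703
  y_4 = 0.0669 - 0.05*0.9367 = 0.0201
f(-1.0703, 0.0201) = 2*(-1.0703)^2 + 7*0.0201^2 = 2.294


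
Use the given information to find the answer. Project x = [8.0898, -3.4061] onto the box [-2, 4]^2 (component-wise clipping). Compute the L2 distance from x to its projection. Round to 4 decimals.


Project each component onto [-2, 4].
clip(8.0898) = 4.0, clip(-3.4061) = -2.0
Projection = [4.0, -2.0]
Squared diffs: [16.7265, 1.9771]
Distance = sqrt(18.7036) = 4.3248


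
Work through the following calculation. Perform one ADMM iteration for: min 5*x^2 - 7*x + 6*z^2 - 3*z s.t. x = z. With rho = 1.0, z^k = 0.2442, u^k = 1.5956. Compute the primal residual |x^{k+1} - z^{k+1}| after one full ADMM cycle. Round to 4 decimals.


ADMM iteration with rho = 1.0, z^k = 0.2442, u^k = 1.5956
Step 1: x-update.
Minimize 5*x^2 - 7*x + (1.0/2)*(x - 0.2442 + 1.5956)^2
FOC: (2*5 + 1.0)*x = 7 + 1.0*(0.2442 - 1.5956)
x^{k+1} = 0.5135
Step 2: z-update.
Minimize 6*z^2 - 3*z + (1.0/2)*(0.5135 - z + 1.5956)^2
FOC: (2*6 + 1.0)*z = 3 + 1.0*(0.5135 + 1.5956)
z^{k+1} = 0.393
Step 3: u-update.
u^{k+1} = 1.5956 + 0.5135 - 0.393 = 1.7161
Step 4: Primal residual = |0.5135 - 0.393| = 0.1205


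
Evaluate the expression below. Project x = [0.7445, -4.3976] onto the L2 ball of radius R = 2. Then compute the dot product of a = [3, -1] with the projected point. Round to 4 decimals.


Step 1: Compute ||x|| (intermediates to 6 decimals).
||x|| = sqrt(0.7445^2 + (-4.3976)^2) = 4.460176
Step 2: Project.
Since ||x|| > R, scale = R/||x|| = 2/4.460176 = 0.448413, proj(x) = scale * x
proj(x) = [0.333843, -1.971941]
Step 3: Dot product.
a^T * proj(x) = 3*0.333843 - 1*(-1.971941) = 2.9735


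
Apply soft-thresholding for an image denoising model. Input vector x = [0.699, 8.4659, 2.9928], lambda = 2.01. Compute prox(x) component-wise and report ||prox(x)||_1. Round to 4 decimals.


Soft-thresholding with lambda = 2.01:
prox(0.699) = sign(0.699)*max(|0.699| - 2.01, 0) = 0.0
prox(8.4659) = sign(8.4659)*max(|8.4659| - 2.01, 0) = 6.4559
prox(2.9928) = sign(2.9928)*max(|2.9928| - 2.01, 0) = 0.9828
prox(x) = [0.0, 6.4559, 0.9828]
||prox(x)||_1 = 0.0 + 6.4559 + 0.9828 = 7.4387


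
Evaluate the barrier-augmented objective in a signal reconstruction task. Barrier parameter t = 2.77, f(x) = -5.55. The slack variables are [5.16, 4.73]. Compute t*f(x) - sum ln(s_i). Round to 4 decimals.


Step 1: Compute log-barrier.
ln values: [1.6409, 1.5539]
phi = -(1.6409 + 1.5539) = -3.1949
Step 2: Compute augmented objective.
t*f(x) = 2.77*-5.55 = -15.3735
Total = -15.3735 - 3.1949 = -18.5684


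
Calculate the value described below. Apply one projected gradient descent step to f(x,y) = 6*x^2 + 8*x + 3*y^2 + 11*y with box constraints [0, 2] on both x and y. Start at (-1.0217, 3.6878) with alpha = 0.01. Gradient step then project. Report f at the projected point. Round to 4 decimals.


Step 1: Compute gradient at (-1.0217, 3.6878).
grad_x = 2*6*-1.0217 + 8 = -4.2604
grad_y = 2*3*3.6878 + 11 = 33.1268
Step 2: Gradient step.
x_raw = -1.0217 - 0.01*-4.2604 = -0.9791
y_raw = 3.6878 - 0.01*33.1268 = 3.3565
Step 3: Project onto [0, 2].
x_proj = clip(-0.9791) = 0.0
y_proj = clip(3.3565) = 2.0
Step 4: Evaluate f.
f(0.0, 2.0) = 34.0


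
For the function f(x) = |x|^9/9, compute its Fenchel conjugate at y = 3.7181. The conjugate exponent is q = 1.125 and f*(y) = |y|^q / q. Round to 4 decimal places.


The conjugate exponent q satisfies 1/p + 1/q = 1.
p = 9, so q = 9/(9 - 1) = 1.125
|y|^q = 3.7181^1.125 = 4.3814
f*(3.7181) = 4.3814 / 1.125 = 3.8946


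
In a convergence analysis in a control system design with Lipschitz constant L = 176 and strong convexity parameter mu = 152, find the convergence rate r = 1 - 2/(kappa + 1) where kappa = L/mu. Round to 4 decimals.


Step 1: Compute the condition number.
kappa = L/mu = 176/152 = 1.1579
Step 2: Compute the convergence rate.
r = 1 - 2/(kappa + 1) = 1 - 2*mu/(L + mu) = (L - mu)/(L + mu) = 24/328 = 0.0732


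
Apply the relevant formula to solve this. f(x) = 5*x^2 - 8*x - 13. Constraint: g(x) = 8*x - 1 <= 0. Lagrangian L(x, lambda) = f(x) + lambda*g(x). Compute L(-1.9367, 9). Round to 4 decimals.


Step 1: Evaluate f(x).
f(-1.9367) = 5*(-1.9367)^2 - 8*(-1.9367) - 13 = 21.2476
Step 2: Evaluate g(x).
g(-1.9367) = 8*-1.9367 - 1 = -16.4936
Step 3: Compute Lagrangian.
L = 21.2476 + 9*-16.4936 = -127.1948


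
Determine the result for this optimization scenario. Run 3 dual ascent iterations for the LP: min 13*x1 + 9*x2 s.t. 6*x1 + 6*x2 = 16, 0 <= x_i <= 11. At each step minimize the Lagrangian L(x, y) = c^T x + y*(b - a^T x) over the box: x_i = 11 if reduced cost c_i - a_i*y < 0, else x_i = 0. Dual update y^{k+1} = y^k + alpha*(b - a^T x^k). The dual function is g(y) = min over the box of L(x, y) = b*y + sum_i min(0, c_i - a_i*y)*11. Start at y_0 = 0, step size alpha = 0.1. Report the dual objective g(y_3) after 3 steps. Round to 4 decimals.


Dual ascent for LP: min 13*x1 + 9*x2, 6*x1 + 6*x2 = 16, 0 <= x_i <= 11
Step 1: y^k = 0.0, reduced costs: (13.0, 9.0)
  x^k = (0.0, 0.0), subgradient = b - a^T x = 16.0
  y^{k+1} = 0.0 + 0.1*16.0 = 1.6
Step 2: y^k = 1.6, reduced costs: (3.4, -0.6)
  x^k = (0.0, 11.0), subgradient = b - a^T x = -50.0
  y^{k+1} = 1.6 + 0.1*-50.0 = -3.4
Step 3: y^k = -3.4, reduced costs: (33.4, 29.4)
  x^k = (0.0, 0.0), subgradient = b - a^T x = 16.0
  y^{k+1} = -3.4 + 0.1*16.0 = -1.8
Dual objective at y_3 = -1.8: reduced costs (23.8, 19.8), box minimizer x = (0.0, 0.0)
g(y_3) = b*y + (c1 - a1*y)*x1 + (c2 - a2*y)*x2 = 16*(-1.8) + 23.8*0.0 + 19.8*0.0 = -28.8 + 0.0 + 0.0 = -28.8


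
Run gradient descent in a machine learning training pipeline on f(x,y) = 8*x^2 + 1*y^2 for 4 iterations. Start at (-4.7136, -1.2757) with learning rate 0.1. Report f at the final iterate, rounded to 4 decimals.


Gradient descent on f(x,y) = 8*x^2 + 1*y^2.
Starting point: (-4.7136, -1.2757), alpha = 0.1
Step 1: grad_x = 2*8*-4.7136 = -75.4176, grad_y = 2*1*-1.2757 = -2.5514
  x_1 = -4.7136 - 0.1*-75.4176 = 2.8282
  y_1 = -1.2757 - 0.1*-2.5514 = -1.0206
Step 2: grad_x = 2*8*2.8282 = 45.2506, grad_y = 2*1*-1.0206 = -2.0411
  x_2 = 2.8282 - 0.1*45.2506 = -1.6969
  y_2 = -1.0206 - 0.1*-2.0411 = -0.8164
Step 3: grad_x = 2*8*-1.6969 = -27.1503, grad_y = 2*1*-0.8164 = -1.6329
  x_3 = -1.6969 - 0.1*-27.1503 = 1.0181
  y_3 = -0.8164 - 0.1*-1.6329 = -0.6532
Step 4: grad_x = 2*8*1.0181 = 16.2902, grad_y = 2*1*-0.6532 = -1.3063
  x_4 = 1.0181 - 0.1*16.2902 = -0.6109
  y_4 = -0.6532 - 0.1*-1.3063 = -0.5225
f(-0.6109, -0.5225) = 8*(-0.6109)^2 + 1*(-0.5225)^2 = 3.2585


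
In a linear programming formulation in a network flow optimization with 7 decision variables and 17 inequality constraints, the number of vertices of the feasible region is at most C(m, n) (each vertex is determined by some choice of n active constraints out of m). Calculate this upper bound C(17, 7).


Each vertex corresponds to some choice of n active constraints out of m, so the number of vertices is at most C(m, n) = m! / (n!(m-n)!).
m = 17, n = 7
Numerator: 17 * 16 * 15 * 14 * 13 * 12 * 11
Denominator: 7! = 5040
C(17, 7) = 19448


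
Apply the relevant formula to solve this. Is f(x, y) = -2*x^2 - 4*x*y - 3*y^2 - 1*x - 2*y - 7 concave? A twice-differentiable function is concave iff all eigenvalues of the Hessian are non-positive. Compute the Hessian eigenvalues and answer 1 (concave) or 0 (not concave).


The Hessian of f(x,y) = -2*x^2 - 4*x*y - 3*y^2 - 1*x - 2*y - 7 is:
H = [[-4, -4], [-4, -6]]
Trace = -4 - 6 = -10
Determinant = -4*-6 - (-4)^2 = 8
Discriminant = (-10)^2 - 4*8 = 68.0
Eigenvalues: lambda_1 = -9.1231, lambda_2 = -0.8769
The function is concave.

1


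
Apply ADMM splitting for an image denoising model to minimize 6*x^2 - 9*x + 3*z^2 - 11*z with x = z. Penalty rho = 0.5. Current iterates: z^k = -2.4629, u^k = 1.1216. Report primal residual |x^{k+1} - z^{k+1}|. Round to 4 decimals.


ADMM iteration with rho = 0.5, z^k = -2.4629, u^k = 1.1216
Step 1: x-update.
Minimize 6*x^2 - 9*x + (0.5/2)*(x + 2.4629 + 1.1216)^2
FOC: (2*6 + 0.5)*x = 9 + 0.5*(-2.4629 - 1.1216)
x^{k+1} = 0.5766
Step 2: z-update.
Minimize 3*z^2 - 11*z + (0.5/2)*(0.5766 - z + 1.1216)^2
FOC: (2*3 + 0.5)*z = 11 + 0.5*(0.5766 + 1.1216)
z^{k+1} = 1.8229
Step 3: u-update.
u^{k+1} = 1.1216 + 0.5766 - 1.8229 = -0.1247
Step 4: Primal residual = |0.5766 - 1.8229| = 1.2463


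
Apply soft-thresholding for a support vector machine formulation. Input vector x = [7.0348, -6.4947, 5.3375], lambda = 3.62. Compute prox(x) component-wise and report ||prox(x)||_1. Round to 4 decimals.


Soft-thresholding with lambda = 3.62:
prox(7.0348) = sign(7.0348)*max(|7.0348| - 3.62, 0) = 3.4148
prox(-6.4947) = sign(-6.4947)*max(|-6.4947| - 3.62, 0) = -2.8747
prox(5.3375) = sign(5.3375)*max(|5.3375| - 3.62, 0) = 1.7175
prox(x) = [3.4148, -2.8747, 1.7175]
||prox(x)||_1 = 3.4148 + 2.8747 + 1.7175 = 8.007


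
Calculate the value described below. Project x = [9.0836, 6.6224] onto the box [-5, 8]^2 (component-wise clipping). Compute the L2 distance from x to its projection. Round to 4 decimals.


Project each component onto [-5, 8].
clip(9.0836) = 8.0, clip(6.6224) = 6.6224
Projection = [8.0, 6.6224]
Squared diffs: [1.1742, 0.0]
Distance = sqrt(1.1742) = 1.0836


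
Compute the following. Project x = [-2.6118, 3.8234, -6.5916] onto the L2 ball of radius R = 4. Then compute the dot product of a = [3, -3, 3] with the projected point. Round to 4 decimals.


Step 1: Compute ||x|| (intermediates to 6 decimals).
||x|| = sqrt((-2.6118)^2 + 3.8234^2 + (-6.5916)^2) = 8.055376
Step 2: Project.
Since ||x|| > R, scale = R/||x|| = 4/8.055376 = 0.496563, proj(x) = scale * x
proj(x) = [-1.296923, 1.898559, -3.273145]
Step 3: Dot product.
a^T * proj(x) = 3*(-1.296923) - 3*1.898559 + 3*(-3.273145) = -19.4059


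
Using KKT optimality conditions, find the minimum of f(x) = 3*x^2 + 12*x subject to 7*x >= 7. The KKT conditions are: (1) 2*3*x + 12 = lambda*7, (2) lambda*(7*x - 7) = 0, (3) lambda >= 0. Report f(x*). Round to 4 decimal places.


Step 1: Try lambda = 0 (constraint inactive).
x_unc = -12/(2*3) = -2.0
Check: 7*-2.0 = -14.0 < 7 -- violated!
Step 2: Constraint must be active: 7*x = 7
x* = 7/7 = 1.0
lambda = (2*3*1.0 + 12)/7 = 2.5714
Step 3: Compute optimal value.
f(x*) = 3*1.0^2 + 12*1.0 = 15.0


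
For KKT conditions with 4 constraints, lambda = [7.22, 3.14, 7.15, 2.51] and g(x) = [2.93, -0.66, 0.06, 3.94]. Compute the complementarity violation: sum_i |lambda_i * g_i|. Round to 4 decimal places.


KKT complementary slackness check:
lambda_1 * g_1 = 7.22 * 2.93 = 21.1546
lambda_2 * g_2 = 3.14 * -0.66 = -2.0724
lambda_3 * g_3 = 7.15 * 0.06 = 0.429
lambda_4 * g_4 = 2.51 * 3.94 = 9.8894
Total violation = 21.1546 + 2.0724 + 0.429 + 9.8894 = 33.5454


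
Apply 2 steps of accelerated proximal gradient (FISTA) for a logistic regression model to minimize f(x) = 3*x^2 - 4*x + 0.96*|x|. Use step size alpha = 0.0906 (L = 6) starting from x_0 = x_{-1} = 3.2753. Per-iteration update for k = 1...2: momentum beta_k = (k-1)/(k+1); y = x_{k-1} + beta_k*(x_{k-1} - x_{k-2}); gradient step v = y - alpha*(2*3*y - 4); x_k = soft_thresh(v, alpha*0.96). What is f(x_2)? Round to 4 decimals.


FISTA on f(x) = 3*x^2 - 4*x + 0.96*|x|
L = 6, alpha = 0.0906
Iteration 1: beta = 0.0, y = 3.2753 + 0.0*(3.2753 - 3.2753) = 3.2753
  grad(y) = 15.6518, v = y - alpha*grad = 1.8572
  prox(v) = soft_thresh(1.8572, 0.087) = 1.7703
Iteration 2: beta = 0.3333, y = 1.7703 + 0.3333*(1.7703 - 3.2753) = 1.2686
  grad(y) = 3.6116, v = y - alpha*grad = 0.9414
  prox(v) = soft_thresh(0.9414, 0.087) = 0.8544
f(x_2) = 3*0.8544^2 - 4*0.8544 + 0.96*|0.8544| = -0.4074


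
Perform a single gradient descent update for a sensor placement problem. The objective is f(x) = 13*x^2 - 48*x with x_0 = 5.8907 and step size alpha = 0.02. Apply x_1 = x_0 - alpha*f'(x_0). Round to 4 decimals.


We compute the gradient at x_0 and apply the update.
f'(x) = 26*x - 48
f'(5.8907) = 26*5.8907 - 48 = 105.1582
x_1 = 5.8907 - 0.02*105.1582 = 3.7875


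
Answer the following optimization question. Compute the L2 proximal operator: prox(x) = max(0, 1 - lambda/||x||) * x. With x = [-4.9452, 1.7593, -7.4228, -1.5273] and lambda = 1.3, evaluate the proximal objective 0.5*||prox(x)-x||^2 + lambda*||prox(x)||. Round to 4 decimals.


Step 1: Compute ||x||.
||x|| = 9.2185
Step 2: Compute scaling factor.
scale = max(0, 1 - 1.3/9.2185) = 0.859
Step 3: prox(x) = [-4.2478, 1.5112, -6.376, -1.3119]
||prox(x)|| = 7.9185
Step 4: Proximal objective.
0.5*||prox-x||^2 = 0.845
lambda*||prox|| = 10.2941
Total = 11.1391


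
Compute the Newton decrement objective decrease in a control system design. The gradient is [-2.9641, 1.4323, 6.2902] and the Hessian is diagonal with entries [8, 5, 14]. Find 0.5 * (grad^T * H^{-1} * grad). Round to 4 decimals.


Step 1: H is diagonal, so H^(-1) * g = [-0.3705, 0.2865, 0.4493].
Step 2: g^T H^(-1) g = sum_i g_i^2 / H_ii
  = (-2.9641)^2/8 + (1.4323)^2/5 + (6.2902)^2/14
  = 1.0982 + 0.4103 + 2.8262 = 4.3347
Step 3: Objective decrease = 0.5 * g^T H^(-1) g = 2.1674


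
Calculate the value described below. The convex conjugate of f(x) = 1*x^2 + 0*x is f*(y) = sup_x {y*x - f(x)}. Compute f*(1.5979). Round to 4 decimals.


f*(y) = sup_x {y*x - a*x^2 - b*x} = sup_x {(y-b)*x - a*x^2}
FOC: (y - b) - 2a*x = 0 => x* = (y - b)/(2a)
x* = (1.5979 - 0)/(2*1) = 0.799
f*(1.5979) = (y-b)^2/(4a) = (1.5979 - 0)^2/(4*1)
= 2.5533/4 = 0.6383


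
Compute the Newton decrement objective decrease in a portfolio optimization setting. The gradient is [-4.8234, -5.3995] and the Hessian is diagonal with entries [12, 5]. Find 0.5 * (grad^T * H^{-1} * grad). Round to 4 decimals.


Step 1: H is diagonal, so H^(-1) * g = [-0.402, -1.0799].
Step 2: g^T H^(-1) g = sum_i g_i^2 / H_ii
  = (-4.8234)^2/12 + (-5.3995)^2/5
  = 1.9388 + 5.8309 = 7.7697
Step 3: Objective decrease = 0.5 * g^T H^(-1) g = 3.8848


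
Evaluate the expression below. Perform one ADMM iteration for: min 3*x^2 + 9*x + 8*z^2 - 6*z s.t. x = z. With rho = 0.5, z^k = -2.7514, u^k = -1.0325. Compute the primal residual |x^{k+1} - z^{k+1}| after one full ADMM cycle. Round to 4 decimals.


ADMM iteration with rho = 0.5, z^k = -2.7514, u^k = -1.0325
Step 1: x-update.
Minimize 3*x^2 + 9*x + (0.5/2)*(x + 2.7514 - 1.0325)^2
FOC: (2*3 + 0.5)*x = -9 + 0.5*(-2.7514 + 1.0325)
x^{k+1} = -1.5168
Step 2: z-update.
Minimize 8*z^2 - 6*z + (0.5/2)*(-1.5168 - z - 1.0325)^2
FOC: (2*8 + 0.5)*z = 6 + 0.5*(-1.5168 - 1.0325)
z^{k+1} = 0.2864
Step 3: u-update.
u^{k+1} = -1.0325 - 1.5168 - 0.2864 = -2.8357
Step 4: Primal residual = |-1.5168 - 0.2864| = 1.8032


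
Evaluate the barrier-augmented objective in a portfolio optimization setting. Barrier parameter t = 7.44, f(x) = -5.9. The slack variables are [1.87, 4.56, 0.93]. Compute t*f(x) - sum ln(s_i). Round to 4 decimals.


Step 1: Compute log-barrier.
ln values: [0.6259, 1.5173, -0.0726]
phi = -(0.6259 + 1.5173 - 0.0726) = -2.0707
Step 2: Compute augmented objective.
t*f(x) = 7.44*-5.9 = -43.896
Total = -43.896 - 2.0707 = -45.9667


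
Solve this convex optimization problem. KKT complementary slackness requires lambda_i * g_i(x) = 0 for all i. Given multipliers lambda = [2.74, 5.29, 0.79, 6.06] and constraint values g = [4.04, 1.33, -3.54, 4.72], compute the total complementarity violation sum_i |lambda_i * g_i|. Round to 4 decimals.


KKT complementary slackness check:
lambda_1 * g_1 = 2.74 * 4.04 = 11.0696
lambda_2 * g_2 = 5.29 * 1.33 = 7.0357
lambda_3 * g_3 = 0.79 * -3.54 = -2.7966
lambda_4 * g_4 = 6.06 * 4.72 = 28.6032
Total violation = 11.0696 + 7.0357 + 2.7966 + 28.6032 = 49.5051


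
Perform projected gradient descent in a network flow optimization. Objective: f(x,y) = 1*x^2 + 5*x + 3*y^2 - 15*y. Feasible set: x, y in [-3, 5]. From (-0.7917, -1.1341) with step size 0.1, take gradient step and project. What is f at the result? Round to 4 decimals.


Step 1: Compute gradient at (-0.7917, -1.1341).
grad_x = 2*1*-0.7917 + 5 = 3.4166
grad_y = 2*3*-1.1341 - 15 = -21.8046
Step 2: Gradient step.
x_raw = -0.7917 - 0.1*3.4166 = -1.1334
y_raw = -1.1341 - 0.1*-21.8046 = 1.0464
Step 3: Project onto [-3, 5].
x_proj = clip(-1.1334) = -1.1334
y_proj = clip(1.0464) = 1.0464
Step 4: Evaluate f.
f(-1.1334, 1.0464) = -16.7931


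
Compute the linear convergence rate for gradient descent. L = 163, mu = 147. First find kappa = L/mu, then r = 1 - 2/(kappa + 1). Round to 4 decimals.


Step 1: Compute the condition number.
kappa = L/mu = 163/147 = 1.1088
Step 2: Compute the convergence rate.
r = 1 - 2/(kappa + 1) = 1 - 2*mu/(L + mu) = (L - mu)/(L + mu) = 16/310 = 0.0516


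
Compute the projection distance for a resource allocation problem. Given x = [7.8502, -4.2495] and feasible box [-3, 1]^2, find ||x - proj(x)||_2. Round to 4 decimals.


Project each component onto [-3, 1].
clip(7.8502) = 1.0, clip(-4.2495) = -3.0
Projection = [1.0, -3.0]
Squared diffs: [46.9252, 1.5613]
Distance = sqrt(48.4865) = 6.9632


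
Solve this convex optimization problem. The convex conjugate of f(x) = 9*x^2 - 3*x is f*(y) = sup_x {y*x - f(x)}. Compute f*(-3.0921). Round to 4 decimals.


f*(y) = sup_x {y*x - a*x^2 - b*x} = sup_x {(y-b)*x - a*x^2}
FOC: (y - b) - 2a*x = 0 => x* = (y - b)/(2a)
x* = (-3.0921 + 3)/(2*9) = -0.0051
f*(-3.0921) = (y-b)^2/(4a) = (-3.0921 + 3)^2/(4*9)
= 0.0085/36 = 0.0002


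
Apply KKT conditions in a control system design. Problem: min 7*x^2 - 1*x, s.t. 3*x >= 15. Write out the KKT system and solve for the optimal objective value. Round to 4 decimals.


Step 1: Try lambda = 0 (constraint inactive).
x_unc = 1/(2*7) = 0.0714
Check: 3*0.0714 = 0.2142 < 15 -- violated!
Step 2: Constraint must be active: 3*x = 15
x* = 15/3 = 5.0
lambda = (2*7*5.0 - 1)/3 = 23.0
Step 3: Compute optimal value.
f(x*) = 7*5.0^2 - 1*5.0 = 170.0


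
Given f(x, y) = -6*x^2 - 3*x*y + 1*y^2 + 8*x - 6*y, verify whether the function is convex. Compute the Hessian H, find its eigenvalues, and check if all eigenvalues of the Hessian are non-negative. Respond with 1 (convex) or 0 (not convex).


The Hessian of f(x,y) = -6*x^2 - 3*x*y + 1*y^2 + 8*x - 6*y is:
H = [[-12, -3], [-3, 2]]
Trace = -12 + 2 = -10
Determinant = -12*2 - (-3)^2 = -33
Discriminant = (-10)^2 - 4*-33 = 232.0
Eigenvalues: lambda_1 = -12.6158, lambda_2 = 2.6158
The function is not convex.

0


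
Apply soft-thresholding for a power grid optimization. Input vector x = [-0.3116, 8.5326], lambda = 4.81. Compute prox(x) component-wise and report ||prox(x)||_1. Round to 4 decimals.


Soft-thresholding with lambda = 4.81:
prox(-0.3116) = sign(-0.3116)*max(|-0.3116| - 4.81, 0) = 0.0
prox(8.5326) = sign(8.5326)*max(|8.5326| - 4.81, 0) = 3.7226
prox(x) = [0.0, 3.7226]
||prox(x)||_1 = 0.0 + 3.7226 = 3.7226


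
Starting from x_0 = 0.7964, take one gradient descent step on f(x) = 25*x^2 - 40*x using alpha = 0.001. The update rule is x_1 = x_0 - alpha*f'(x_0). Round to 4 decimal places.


We compute the gradient at x_0 and apply the update.
f'(x) = 50*x - 40
f'(0.7964) = 50*0.7964 - 40 = -0.18
x_1 = 0.7964 - 0.001*-0.18 = 0.7966


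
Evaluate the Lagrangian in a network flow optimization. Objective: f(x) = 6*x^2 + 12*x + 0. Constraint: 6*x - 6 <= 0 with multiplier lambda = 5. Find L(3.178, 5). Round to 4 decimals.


Step 1: Evaluate f(x).
f(3.178) = 6*3.178^2 + 12*3.178 + 0 = 98.7341
Step 2: Evaluate g(x).
g(3.178) = 6*3.178 - 6 = 13.068
Step 3: Compute Lagrangian.
L = 98.7341 + 5*13.068 = 164.0741


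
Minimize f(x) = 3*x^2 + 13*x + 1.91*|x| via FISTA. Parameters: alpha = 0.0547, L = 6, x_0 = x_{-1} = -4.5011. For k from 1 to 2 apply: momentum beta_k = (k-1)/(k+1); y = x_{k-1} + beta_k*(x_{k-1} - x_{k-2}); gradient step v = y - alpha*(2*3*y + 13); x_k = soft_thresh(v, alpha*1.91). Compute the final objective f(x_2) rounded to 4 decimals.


FISTA on f(x) = 3*x^2 + 13*x + 1.91*|x|
L = 6, alpha = 0.0547
Iteration 1: beta = 0.0, y = -4.5011 + 0.0*(-4.5011 + 4.5011) = -4.5011
  grad(y) = -14.0066, v = y - alpha*grad = -3.7349
  prox(v) = soft_thresh(-3.7349, 0.1045) = -3.6305
Iteration 2: beta = 0.3333, y = -3.6305 + 0.3333*(-3.6305 + 4.5011) = -3.3402
  grad(y) = -7.0415, v = y - alpha*grad = -2.9551
  prox(v) = soft_thresh(-2.9551, 0.1045) = -2.8506
f(x_2) = 3*(-2.8506)^2 + 13*(-2.8506) + 1.91*|-2.8506| = -7.2354
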